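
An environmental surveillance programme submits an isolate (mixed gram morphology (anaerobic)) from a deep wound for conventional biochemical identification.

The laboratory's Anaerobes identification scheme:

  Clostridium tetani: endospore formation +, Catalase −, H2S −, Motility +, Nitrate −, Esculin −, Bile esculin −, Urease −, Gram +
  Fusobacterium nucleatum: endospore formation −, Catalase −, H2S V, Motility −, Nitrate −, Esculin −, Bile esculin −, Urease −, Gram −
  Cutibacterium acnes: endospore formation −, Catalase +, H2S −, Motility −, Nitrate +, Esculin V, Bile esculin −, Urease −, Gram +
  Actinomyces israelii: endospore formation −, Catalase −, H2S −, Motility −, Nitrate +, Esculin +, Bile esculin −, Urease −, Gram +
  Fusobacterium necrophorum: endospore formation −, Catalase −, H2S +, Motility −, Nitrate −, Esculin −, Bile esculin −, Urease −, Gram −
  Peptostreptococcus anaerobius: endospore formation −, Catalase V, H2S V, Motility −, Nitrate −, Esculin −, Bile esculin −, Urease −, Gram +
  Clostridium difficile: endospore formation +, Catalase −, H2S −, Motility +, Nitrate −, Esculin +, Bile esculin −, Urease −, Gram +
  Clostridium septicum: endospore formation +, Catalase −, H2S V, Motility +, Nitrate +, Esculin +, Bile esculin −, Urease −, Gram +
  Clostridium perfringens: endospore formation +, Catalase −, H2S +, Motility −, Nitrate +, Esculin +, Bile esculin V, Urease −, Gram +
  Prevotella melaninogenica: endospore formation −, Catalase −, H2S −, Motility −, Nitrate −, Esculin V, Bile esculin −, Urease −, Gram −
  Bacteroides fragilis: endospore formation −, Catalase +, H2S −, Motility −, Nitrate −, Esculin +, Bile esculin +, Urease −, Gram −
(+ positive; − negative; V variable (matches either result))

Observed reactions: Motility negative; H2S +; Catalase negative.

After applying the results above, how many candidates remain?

4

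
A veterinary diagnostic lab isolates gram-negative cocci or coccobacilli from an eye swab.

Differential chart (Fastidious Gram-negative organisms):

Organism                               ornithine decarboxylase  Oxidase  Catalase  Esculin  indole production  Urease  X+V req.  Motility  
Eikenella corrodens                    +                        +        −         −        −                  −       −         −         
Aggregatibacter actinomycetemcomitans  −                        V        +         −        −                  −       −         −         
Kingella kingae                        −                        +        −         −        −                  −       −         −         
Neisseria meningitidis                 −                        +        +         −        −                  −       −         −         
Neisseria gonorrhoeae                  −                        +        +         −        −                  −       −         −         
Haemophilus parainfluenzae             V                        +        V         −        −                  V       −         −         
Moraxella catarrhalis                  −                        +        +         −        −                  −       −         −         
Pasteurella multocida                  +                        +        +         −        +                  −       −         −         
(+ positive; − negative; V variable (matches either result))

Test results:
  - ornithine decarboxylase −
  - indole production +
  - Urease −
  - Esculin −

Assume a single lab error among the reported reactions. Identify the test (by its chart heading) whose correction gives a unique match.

As reported, no row in the chart matches all 4 reactions.
Reversing Esculin → still no organism matches.
Reversing ornithine decarboxylase (to +) → unique match: Pasteurella multocida.
Reversing Urease → still no organism matches.
Reversing indole production → 6 organisms match (not unique).

ornithine decarboxylase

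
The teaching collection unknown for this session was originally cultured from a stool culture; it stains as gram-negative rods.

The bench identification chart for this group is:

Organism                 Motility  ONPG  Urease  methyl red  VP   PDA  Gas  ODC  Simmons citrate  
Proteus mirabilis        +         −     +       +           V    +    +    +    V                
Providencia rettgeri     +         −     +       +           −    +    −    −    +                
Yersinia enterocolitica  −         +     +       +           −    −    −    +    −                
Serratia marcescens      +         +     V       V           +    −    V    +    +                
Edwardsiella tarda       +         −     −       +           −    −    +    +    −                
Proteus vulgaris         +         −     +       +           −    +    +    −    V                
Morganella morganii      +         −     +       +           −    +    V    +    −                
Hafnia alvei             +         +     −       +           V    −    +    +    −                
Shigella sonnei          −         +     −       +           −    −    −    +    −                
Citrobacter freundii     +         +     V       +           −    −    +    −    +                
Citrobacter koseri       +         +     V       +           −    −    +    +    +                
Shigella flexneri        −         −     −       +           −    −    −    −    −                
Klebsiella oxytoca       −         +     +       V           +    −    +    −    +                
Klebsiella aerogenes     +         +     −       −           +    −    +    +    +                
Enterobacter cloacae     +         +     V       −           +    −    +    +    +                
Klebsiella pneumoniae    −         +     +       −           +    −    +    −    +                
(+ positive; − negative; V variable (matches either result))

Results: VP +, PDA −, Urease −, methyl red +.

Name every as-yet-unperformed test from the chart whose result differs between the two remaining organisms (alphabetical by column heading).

Urease −: excludes 7 organisms — 9 left.
PDA −: all 9 remaining candidates are consistent.
VP +: excludes 5 organisms — 4 left.
methyl red +: excludes Klebsiella aerogenes, Enterobacter cloacae — 2 left.
Two candidates remain: Hafnia alvei and Serratia marcescens.
  Motility: + vs + — same for both, does not separate.
  ONPG: + vs + — same for both, does not separate.
  Gas: + vs V — variable for at least one, does not separate.
  ODC: + vs + — same for both, does not separate.
  Simmons citrate: Hafnia alvei −, Serratia marcescens + — discriminates.

Simmons citrate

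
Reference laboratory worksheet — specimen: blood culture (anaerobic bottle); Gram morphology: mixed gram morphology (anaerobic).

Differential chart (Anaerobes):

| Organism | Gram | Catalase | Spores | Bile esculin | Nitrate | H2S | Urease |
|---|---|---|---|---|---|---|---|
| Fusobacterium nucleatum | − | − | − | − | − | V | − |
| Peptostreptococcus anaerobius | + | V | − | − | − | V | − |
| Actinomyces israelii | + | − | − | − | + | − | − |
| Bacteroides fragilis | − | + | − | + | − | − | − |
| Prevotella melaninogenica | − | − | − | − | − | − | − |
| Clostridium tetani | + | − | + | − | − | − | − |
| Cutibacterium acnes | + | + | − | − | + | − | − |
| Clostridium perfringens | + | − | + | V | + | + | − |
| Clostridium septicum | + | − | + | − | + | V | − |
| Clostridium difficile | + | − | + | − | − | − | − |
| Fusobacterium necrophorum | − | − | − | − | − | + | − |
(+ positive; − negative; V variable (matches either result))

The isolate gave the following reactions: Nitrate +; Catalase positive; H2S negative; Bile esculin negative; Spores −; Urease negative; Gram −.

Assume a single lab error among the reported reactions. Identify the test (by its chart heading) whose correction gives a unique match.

Gram

As reported, no row in the chart matches all 7 reactions.
Reversing Bile esculin → still no organism matches.
Reversing Spores → still no organism matches.
Reversing Nitrate → still no organism matches.
Reversing Urease → still no organism matches.
Reversing Catalase → still no organism matches.
Reversing H2S → still no organism matches.
Reversing Gram (to +) → unique match: Cutibacterium acnes.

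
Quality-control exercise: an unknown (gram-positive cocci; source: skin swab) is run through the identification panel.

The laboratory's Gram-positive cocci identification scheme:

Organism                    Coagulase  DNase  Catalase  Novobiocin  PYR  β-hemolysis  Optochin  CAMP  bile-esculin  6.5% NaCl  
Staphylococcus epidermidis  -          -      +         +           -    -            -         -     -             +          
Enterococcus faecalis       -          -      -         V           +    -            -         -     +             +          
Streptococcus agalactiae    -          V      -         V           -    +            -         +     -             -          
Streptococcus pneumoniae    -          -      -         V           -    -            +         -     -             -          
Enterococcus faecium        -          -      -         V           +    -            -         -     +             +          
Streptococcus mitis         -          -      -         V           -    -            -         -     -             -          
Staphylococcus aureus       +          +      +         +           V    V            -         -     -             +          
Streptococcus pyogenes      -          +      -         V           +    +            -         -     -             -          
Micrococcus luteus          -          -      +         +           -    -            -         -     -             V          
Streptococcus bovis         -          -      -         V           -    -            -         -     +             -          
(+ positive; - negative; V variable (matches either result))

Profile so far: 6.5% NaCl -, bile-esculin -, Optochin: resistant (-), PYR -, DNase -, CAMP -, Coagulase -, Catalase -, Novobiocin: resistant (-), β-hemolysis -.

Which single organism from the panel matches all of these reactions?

PYR -: excludes Enterococcus faecalis, Enterococcus faecium, Streptococcus pyogenes — 7 left.
β-hemolysis -: excludes Streptococcus agalactiae — 6 left.
Catalase -: excludes Staphylococcus epidermidis, Staphylococcus aureus, Micrococcus luteus — 3 left.
bile-esculin -: excludes Streptococcus bovis — 2 left.
6.5% NaCl -: all 2 remaining candidates are consistent.
CAMP -: all 2 remaining candidates are consistent.
Optochin -: excludes Streptococcus pneumoniae — 1 left.
Coagulase -: the one remaining candidate is consistent.
Novobiocin -: the one remaining candidate is consistent.
DNase -: the one remaining candidate is consistent.

Streptococcus mitis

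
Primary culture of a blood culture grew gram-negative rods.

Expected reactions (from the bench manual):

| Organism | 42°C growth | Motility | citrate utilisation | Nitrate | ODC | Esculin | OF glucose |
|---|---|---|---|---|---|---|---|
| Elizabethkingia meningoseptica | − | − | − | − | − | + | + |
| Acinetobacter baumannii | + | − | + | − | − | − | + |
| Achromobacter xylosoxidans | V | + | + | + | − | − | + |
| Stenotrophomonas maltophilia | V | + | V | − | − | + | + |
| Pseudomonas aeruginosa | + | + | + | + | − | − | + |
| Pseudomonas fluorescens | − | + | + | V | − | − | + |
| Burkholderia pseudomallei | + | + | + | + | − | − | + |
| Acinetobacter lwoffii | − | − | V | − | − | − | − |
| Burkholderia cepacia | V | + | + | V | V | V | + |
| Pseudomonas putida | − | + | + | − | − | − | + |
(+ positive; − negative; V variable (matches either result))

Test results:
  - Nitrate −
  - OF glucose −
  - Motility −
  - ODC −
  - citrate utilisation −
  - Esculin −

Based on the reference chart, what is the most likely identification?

Acinetobacter lwoffii

Nitrate −: excludes Achromobacter xylosoxidans, Pseudomonas aeruginosa, Burkholderia pseudomallei — 7 left.
ODC −: all 7 remaining candidates are consistent.
Esculin −: excludes Elizabethkingia meningoseptica, Stenotrophomonas maltophilia — 5 left.
Motility −: excludes Pseudomonas fluorescens, Burkholderia cepacia, Pseudomonas putida — 2 left.
citrate utilisation −: excludes Acinetobacter baumannii — 1 left.
OF glucose −: the one remaining candidate is consistent.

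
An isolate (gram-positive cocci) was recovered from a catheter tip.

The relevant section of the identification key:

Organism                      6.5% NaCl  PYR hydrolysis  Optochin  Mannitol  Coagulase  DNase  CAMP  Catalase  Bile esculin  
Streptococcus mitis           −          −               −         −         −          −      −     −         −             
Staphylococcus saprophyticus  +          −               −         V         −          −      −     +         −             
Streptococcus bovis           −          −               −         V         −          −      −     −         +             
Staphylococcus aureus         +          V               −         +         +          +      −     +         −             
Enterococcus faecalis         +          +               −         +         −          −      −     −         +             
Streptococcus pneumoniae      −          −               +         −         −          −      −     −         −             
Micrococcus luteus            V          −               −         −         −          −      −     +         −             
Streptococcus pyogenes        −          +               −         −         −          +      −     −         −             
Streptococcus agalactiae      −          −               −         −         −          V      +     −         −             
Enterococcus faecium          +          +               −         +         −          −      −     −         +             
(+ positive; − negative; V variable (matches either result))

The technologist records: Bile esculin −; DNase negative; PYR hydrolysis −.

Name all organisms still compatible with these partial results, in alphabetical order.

PYR hydrolysis −: excludes Enterococcus faecalis, Streptococcus pyogenes, Enterococcus faecium — 7 left.
DNase −: excludes Staphylococcus aureus — 6 left.
Bile esculin −: excludes Streptococcus bovis — 5 left.

Micrococcus luteus, Staphylococcus saprophyticus, Streptococcus agalactiae, Streptococcus mitis, Streptococcus pneumoniae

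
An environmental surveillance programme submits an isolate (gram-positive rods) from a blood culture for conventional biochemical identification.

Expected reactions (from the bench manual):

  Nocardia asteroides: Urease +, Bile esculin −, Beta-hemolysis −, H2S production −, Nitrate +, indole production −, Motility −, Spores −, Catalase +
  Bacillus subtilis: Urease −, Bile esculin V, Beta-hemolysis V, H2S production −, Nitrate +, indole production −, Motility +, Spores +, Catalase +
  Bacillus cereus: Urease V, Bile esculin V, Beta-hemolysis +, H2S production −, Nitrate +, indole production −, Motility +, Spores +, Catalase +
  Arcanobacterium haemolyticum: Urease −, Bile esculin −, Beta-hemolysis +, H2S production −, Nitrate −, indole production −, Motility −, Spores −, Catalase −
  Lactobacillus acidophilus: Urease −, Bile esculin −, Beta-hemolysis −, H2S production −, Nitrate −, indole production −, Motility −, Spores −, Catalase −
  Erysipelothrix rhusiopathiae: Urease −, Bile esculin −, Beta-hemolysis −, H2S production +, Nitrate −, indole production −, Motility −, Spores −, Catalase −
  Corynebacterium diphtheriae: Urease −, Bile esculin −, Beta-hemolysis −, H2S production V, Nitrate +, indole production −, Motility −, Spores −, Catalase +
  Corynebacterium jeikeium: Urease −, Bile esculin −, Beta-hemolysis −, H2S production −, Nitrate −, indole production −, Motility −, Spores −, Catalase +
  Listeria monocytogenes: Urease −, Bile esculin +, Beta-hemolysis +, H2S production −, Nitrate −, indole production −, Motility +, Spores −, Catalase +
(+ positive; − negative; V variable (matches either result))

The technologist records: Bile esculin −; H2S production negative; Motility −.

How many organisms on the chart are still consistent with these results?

H2S production −: excludes Erysipelothrix rhusiopathiae — 8 left.
Bile esculin −: excludes Listeria monocytogenes — 7 left.
Motility −: excludes Bacillus subtilis, Bacillus cereus — 5 left.
Still consistent: Arcanobacterium haemolyticum, Corynebacterium diphtheriae, Corynebacterium jeikeium, Lactobacillus acidophilus, Nocardia asteroides.

5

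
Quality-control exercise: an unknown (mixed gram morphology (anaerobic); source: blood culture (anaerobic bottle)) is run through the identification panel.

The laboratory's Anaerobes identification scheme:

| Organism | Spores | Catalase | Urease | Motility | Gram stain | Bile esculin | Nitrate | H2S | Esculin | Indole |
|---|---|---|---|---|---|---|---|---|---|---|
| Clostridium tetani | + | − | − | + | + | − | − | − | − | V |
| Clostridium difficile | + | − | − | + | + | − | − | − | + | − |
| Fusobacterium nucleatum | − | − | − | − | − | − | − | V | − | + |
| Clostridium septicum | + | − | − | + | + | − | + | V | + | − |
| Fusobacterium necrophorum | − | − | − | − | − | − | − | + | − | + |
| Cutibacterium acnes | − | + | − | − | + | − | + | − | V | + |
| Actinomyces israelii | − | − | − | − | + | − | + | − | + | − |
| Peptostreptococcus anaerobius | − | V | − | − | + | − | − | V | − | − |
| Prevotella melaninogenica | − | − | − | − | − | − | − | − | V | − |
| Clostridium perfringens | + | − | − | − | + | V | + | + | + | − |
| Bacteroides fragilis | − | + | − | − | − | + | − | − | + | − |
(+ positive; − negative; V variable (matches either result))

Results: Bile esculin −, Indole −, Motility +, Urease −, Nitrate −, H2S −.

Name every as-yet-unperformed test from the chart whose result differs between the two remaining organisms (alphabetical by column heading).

Esculin

Motility +: excludes 8 organisms — 3 left.
Indole −: all 3 remaining candidates are consistent.
Bile esculin −: all 3 remaining candidates are consistent.
H2S −: all 3 remaining candidates are consistent.
Urease −: all 3 remaining candidates are consistent.
Nitrate −: excludes Clostridium septicum — 2 left.
Two candidates remain: Clostridium difficile and Clostridium tetani.
  Spores: + vs + — same for both, does not separate.
  Catalase: − vs − — same for both, does not separate.
  Gram stain: + vs + — same for both, does not separate.
  Esculin: Clostridium difficile +, Clostridium tetani − — discriminates.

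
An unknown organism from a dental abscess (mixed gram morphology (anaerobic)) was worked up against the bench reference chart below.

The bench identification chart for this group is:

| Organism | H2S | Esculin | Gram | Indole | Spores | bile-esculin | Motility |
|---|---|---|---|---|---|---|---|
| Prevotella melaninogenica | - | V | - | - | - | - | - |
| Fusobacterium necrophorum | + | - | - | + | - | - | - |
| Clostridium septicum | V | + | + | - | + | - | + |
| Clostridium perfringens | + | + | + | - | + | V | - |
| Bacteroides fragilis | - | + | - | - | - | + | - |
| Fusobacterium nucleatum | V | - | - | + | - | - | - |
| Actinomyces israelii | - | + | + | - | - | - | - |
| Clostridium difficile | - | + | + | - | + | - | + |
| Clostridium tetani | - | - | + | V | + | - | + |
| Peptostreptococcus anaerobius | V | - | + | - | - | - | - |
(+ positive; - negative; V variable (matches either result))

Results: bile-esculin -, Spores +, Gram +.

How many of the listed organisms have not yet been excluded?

4

Spores +: excludes 6 organisms — 4 left.
Gram +: all 4 remaining candidates are consistent.
bile-esculin -: all 4 remaining candidates are consistent.
Still consistent: Clostridium difficile, Clostridium perfringens, Clostridium septicum, Clostridium tetani.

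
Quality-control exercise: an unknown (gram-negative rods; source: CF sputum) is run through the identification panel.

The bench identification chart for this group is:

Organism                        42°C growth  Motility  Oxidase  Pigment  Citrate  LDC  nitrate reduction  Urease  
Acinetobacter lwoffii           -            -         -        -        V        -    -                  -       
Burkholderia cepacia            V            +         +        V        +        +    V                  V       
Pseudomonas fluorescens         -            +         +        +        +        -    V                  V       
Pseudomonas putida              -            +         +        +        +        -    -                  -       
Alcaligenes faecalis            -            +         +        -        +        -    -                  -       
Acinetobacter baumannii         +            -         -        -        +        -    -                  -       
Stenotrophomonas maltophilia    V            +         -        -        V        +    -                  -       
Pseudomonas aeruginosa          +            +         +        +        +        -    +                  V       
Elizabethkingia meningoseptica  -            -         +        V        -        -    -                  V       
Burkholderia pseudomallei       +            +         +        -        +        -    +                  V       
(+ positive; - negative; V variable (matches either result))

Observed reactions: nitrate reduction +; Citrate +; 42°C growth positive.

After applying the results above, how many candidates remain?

42°C growth +: excludes 5 organisms — 5 left.
nitrate reduction +: excludes Acinetobacter baumannii, Stenotrophomonas maltophilia — 3 left.
Citrate +: all 3 remaining candidates are consistent.
Still consistent: Burkholderia cepacia, Burkholderia pseudomallei, Pseudomonas aeruginosa.

3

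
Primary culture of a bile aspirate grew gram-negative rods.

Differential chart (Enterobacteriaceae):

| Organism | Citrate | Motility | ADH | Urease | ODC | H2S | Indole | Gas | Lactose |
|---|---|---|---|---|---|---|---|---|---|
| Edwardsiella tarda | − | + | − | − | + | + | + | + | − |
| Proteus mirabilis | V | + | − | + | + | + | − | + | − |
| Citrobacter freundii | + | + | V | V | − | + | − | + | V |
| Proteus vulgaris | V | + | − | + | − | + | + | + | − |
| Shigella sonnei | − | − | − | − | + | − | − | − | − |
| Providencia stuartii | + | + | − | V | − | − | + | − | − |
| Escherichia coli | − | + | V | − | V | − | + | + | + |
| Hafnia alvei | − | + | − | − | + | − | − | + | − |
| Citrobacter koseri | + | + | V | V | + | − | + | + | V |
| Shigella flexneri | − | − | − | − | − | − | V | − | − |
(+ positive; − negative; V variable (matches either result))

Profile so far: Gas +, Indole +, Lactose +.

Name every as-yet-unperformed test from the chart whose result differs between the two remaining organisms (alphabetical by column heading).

Citrate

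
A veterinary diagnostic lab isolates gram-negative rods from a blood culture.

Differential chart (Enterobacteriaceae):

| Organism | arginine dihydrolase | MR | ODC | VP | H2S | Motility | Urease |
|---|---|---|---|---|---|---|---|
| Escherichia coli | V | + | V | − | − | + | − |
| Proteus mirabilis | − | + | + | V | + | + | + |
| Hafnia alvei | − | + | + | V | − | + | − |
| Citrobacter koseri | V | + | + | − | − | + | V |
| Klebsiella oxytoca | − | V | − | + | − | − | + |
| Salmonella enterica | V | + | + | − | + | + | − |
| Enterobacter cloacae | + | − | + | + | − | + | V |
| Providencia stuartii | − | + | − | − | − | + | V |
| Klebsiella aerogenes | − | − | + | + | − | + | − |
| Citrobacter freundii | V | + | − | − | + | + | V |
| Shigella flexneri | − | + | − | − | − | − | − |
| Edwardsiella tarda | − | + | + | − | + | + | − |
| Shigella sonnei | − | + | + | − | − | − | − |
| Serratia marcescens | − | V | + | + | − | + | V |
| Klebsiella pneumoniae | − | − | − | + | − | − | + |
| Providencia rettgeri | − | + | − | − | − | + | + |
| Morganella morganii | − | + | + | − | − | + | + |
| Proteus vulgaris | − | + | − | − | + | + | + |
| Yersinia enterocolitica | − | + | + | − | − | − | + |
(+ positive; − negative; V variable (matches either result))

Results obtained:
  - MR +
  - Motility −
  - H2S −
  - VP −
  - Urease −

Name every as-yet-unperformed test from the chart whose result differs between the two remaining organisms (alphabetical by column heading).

ODC

VP −: excludes 5 organisms — 14 left.
MR +: all 14 remaining candidates are consistent.
H2S −: excludes 5 organisms — 9 left.
Motility −: excludes 6 organisms — 3 left.
Urease −: excludes Yersinia enterocolitica — 2 left.
Two candidates remain: Shigella flexneri and Shigella sonnei.
  arginine dihydrolase: − vs − — same for both, does not separate.
  ODC: Shigella flexneri −, Shigella sonnei + — discriminates.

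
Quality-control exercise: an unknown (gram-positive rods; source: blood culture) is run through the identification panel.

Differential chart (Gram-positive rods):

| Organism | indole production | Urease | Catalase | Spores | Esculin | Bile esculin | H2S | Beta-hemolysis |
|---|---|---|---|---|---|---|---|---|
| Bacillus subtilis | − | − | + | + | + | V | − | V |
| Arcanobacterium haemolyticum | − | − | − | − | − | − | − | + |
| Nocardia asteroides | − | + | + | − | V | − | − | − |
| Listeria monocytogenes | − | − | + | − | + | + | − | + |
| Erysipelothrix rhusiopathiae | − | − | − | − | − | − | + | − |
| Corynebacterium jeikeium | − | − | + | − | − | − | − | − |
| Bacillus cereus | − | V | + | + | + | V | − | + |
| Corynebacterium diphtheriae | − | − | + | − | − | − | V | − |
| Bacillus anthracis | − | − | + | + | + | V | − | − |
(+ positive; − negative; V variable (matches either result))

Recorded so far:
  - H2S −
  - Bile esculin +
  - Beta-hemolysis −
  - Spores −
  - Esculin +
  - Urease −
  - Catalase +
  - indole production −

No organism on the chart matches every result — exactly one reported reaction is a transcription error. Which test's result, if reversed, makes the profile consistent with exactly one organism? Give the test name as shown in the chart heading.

As reported, no row in the chart matches all 8 reactions.
Reversing H2S → still no organism matches.
Reversing Catalase → still no organism matches.
Reversing indole production → still no organism matches.
Reversing Urease → still no organism matches.
Reversing Bile esculin → still no organism matches.
Reversing Spores → 2 organisms match (not unique).
Reversing Beta-hemolysis (to +) → unique match: Listeria monocytogenes.
Reversing Esculin → still no organism matches.

Beta-hemolysis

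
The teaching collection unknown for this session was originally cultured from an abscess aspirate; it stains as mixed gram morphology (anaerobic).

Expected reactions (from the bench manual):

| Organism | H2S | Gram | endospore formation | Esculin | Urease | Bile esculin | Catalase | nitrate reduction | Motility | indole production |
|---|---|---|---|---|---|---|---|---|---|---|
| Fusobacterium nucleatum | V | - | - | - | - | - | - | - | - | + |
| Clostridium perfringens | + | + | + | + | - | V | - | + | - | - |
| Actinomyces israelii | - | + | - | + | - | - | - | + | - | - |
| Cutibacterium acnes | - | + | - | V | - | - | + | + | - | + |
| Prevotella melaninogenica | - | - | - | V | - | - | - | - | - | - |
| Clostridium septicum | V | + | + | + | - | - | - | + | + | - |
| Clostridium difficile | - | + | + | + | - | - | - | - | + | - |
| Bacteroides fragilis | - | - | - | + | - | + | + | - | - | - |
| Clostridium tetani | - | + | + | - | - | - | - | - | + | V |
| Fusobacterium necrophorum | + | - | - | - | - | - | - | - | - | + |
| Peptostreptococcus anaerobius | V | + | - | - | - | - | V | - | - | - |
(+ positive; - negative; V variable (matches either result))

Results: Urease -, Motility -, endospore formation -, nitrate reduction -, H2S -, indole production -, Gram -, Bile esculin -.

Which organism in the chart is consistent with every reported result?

endospore formation -: excludes Clostridium perfringens, Clostridium septicum, Clostridium difficile, Clostridium tetani — 7 left.
Motility -: all 7 remaining candidates are consistent.
H2S -: excludes Fusobacterium necrophorum — 6 left.
indole production -: excludes Fusobacterium nucleatum, Cutibacterium acnes — 4 left.
nitrate reduction -: excludes Actinomyces israelii — 3 left.
Bile esculin -: excludes Bacteroides fragilis — 2 left.
Gram -: excludes Peptostreptococcus anaerobius — 1 left.
Urease -: the one remaining candidate is consistent.

Prevotella melaninogenica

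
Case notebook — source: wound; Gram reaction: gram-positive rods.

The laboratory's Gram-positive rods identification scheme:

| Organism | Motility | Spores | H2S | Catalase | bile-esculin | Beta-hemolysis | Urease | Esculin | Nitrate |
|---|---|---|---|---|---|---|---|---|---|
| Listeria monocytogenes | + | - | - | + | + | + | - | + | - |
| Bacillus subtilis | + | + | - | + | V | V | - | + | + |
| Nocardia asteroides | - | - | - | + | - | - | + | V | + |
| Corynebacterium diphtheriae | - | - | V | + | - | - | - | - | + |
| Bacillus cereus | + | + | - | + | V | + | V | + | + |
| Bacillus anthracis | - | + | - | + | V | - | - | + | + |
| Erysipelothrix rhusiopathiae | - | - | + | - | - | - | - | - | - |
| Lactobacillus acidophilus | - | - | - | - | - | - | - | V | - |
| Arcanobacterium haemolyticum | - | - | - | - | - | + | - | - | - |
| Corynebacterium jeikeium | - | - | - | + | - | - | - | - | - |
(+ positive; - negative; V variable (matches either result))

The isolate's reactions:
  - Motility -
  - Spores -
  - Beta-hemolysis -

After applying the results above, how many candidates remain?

5

Motility -: excludes Listeria monocytogenes, Bacillus subtilis, Bacillus cereus — 7 left.
Spores -: excludes Bacillus anthracis — 6 left.
Beta-hemolysis -: excludes Arcanobacterium haemolyticum — 5 left.
Still consistent: Corynebacterium diphtheriae, Corynebacterium jeikeium, Erysipelothrix rhusiopathiae, Lactobacillus acidophilus, Nocardia asteroides.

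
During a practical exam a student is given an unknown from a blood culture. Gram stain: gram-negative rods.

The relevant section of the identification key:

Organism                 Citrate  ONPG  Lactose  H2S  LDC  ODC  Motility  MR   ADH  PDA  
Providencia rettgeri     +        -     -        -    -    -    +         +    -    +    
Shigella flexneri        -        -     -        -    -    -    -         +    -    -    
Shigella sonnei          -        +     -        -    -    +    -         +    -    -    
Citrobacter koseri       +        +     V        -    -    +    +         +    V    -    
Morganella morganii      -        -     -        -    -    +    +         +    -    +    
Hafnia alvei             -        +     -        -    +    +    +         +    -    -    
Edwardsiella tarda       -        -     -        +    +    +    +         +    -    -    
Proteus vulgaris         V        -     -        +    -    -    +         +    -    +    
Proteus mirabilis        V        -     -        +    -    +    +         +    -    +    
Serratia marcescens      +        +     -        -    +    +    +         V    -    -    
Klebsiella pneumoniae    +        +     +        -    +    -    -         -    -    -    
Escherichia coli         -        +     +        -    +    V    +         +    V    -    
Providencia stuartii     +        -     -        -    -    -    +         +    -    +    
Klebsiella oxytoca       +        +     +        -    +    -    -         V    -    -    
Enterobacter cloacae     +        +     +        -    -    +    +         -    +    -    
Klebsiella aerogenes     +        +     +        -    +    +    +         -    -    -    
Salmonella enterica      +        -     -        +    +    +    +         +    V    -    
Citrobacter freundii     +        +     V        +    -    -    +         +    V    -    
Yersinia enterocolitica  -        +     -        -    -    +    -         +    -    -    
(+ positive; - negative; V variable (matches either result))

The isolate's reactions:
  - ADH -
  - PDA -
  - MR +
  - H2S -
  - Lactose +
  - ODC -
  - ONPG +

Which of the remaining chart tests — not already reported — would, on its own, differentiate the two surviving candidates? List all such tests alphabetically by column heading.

Citrate, Motility

PDA -: excludes 5 organisms — 14 left.
MR +: excludes Klebsiella pneumoniae, Enterobacter cloacae, Klebsiella aerogenes — 11 left.
ODC -: excludes 7 organisms — 4 left.
ADH -: all 4 remaining candidates are consistent.
Lactose +: excludes Shigella flexneri — 3 left.
ONPG +: all 3 remaining candidates are consistent.
H2S -: excludes Citrobacter freundii — 2 left.
Two candidates remain: Escherichia coli and Klebsiella oxytoca.
  Citrate: Escherichia coli -, Klebsiella oxytoca + — discriminates.
  LDC: + vs + — same for both, does not separate.
  Motility: Escherichia coli +, Klebsiella oxytoca - — discriminates.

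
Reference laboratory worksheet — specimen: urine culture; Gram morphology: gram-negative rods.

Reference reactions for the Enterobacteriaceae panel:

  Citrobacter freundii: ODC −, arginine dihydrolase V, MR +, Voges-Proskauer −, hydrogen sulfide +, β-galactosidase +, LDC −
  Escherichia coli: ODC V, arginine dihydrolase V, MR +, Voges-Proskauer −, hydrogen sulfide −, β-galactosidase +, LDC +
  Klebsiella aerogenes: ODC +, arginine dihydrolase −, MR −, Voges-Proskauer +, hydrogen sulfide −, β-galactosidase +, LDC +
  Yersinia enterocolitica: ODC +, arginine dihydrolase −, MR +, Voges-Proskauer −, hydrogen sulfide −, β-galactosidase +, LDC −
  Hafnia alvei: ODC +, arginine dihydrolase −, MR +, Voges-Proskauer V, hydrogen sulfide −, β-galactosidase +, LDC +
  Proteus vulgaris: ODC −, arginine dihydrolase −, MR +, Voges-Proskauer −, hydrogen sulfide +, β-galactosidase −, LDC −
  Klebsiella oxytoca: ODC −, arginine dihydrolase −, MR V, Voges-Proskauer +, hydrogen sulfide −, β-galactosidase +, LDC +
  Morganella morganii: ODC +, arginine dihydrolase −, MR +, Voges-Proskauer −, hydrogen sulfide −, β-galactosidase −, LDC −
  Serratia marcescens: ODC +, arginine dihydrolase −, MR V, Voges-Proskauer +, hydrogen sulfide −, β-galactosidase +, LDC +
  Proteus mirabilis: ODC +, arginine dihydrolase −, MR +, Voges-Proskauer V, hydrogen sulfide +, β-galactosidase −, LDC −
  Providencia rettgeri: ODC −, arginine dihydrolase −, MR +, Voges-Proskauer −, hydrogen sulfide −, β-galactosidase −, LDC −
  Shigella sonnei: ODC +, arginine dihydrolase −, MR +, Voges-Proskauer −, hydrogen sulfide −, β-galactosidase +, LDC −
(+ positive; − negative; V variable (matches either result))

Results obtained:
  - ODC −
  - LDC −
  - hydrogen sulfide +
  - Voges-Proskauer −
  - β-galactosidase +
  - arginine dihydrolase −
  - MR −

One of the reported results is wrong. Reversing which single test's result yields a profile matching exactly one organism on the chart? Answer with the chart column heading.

As reported, no row in the chart matches all 7 reactions.
Reversing hydrogen sulfide → still no organism matches.
Reversing MR (to +) → unique match: Citrobacter freundii.
Reversing Voges-Proskauer → still no organism matches.
Reversing arginine dihydrolase → still no organism matches.
Reversing LDC → still no organism matches.
Reversing ODC → still no organism matches.
Reversing β-galactosidase → still no organism matches.

MR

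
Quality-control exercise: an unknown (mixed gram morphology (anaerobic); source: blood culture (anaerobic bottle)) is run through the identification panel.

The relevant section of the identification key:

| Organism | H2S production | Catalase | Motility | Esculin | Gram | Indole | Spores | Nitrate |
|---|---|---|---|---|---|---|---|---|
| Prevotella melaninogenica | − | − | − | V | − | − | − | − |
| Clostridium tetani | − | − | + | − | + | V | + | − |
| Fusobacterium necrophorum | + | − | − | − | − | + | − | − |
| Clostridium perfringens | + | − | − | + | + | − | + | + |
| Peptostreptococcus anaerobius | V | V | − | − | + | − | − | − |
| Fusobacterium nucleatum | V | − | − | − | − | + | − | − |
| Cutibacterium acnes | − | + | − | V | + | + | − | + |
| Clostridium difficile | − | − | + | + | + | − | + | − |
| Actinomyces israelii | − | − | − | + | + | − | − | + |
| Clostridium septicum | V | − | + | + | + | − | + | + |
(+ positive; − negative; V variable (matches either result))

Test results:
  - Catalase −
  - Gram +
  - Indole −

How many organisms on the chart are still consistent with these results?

Catalase −: excludes Cutibacterium acnes — 9 left.
Gram +: excludes Prevotella melaninogenica, Fusobacterium necrophorum, Fusobacterium nucleatum — 6 left.
Indole −: all 6 remaining candidates are consistent.
Still consistent: Actinomyces israelii, Clostridium difficile, Clostridium perfringens, Clostridium septicum, Clostridium tetani, Peptostreptococcus anaerobius.

6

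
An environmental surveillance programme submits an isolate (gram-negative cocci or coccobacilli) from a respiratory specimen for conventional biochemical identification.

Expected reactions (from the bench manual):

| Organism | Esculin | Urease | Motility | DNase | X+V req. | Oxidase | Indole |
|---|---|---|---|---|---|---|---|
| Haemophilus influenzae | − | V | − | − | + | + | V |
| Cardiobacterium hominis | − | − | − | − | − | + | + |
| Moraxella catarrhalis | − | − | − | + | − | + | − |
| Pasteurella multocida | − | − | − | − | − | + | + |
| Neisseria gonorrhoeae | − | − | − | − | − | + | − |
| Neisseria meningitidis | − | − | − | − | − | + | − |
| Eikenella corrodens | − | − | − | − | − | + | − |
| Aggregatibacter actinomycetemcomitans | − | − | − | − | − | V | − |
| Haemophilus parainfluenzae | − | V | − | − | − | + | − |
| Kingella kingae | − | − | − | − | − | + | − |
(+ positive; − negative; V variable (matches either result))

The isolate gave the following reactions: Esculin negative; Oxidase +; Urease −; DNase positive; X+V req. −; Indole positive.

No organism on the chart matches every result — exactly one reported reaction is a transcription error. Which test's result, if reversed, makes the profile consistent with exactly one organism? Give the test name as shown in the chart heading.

Indole

As reported, no row in the chart matches all 6 reactions.
Reversing X+V req. → still no organism matches.
Reversing Esculin → still no organism matches.
Reversing Oxidase → still no organism matches.
Reversing DNase → 2 organisms match (not unique).
Reversing Indole (to −) → unique match: Moraxella catarrhalis.
Reversing Urease → still no organism matches.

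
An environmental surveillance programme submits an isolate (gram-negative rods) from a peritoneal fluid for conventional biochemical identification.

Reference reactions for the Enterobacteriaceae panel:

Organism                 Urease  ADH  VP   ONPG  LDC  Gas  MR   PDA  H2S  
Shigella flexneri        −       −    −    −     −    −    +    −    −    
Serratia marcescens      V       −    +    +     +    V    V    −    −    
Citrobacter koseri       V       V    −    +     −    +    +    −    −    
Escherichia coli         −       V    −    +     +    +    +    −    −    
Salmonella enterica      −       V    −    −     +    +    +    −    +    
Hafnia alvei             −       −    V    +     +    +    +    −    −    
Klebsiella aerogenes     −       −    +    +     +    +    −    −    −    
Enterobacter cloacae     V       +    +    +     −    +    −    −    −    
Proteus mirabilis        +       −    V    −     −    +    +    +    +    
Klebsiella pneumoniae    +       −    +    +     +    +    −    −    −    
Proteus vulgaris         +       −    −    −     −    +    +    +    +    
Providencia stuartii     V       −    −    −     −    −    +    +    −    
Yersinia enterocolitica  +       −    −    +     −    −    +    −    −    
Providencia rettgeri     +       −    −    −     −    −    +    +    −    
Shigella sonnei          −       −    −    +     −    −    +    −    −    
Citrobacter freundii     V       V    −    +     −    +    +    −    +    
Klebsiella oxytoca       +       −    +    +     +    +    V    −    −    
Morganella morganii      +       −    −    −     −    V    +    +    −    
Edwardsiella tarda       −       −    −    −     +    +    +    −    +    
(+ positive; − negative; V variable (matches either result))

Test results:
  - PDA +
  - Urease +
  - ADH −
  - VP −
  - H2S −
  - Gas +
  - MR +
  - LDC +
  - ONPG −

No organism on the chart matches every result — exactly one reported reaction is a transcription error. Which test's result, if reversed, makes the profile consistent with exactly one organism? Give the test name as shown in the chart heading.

LDC

As reported, no row in the chart matches all 9 reactions.
Reversing MR → still no organism matches.
Reversing Gas → still no organism matches.
Reversing Urease → still no organism matches.
Reversing LDC (to −) → unique match: Morganella morganii.
Reversing PDA → still no organism matches.
Reversing H2S → still no organism matches.
Reversing ONPG → still no organism matches.
Reversing VP → still no organism matches.
Reversing ADH → still no organism matches.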